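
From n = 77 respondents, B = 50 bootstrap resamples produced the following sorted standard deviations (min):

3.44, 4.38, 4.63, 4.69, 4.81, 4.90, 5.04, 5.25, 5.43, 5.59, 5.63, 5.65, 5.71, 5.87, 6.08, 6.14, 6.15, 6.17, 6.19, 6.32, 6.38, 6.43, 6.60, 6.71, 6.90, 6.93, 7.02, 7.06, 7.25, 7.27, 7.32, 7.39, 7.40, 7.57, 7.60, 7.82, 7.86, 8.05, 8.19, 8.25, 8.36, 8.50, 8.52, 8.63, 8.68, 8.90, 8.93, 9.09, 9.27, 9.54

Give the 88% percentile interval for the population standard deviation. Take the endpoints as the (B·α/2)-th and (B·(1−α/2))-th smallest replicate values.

α = 0.12; lower rank = 50 × 0.060 = 3; upper rank = 50 × 0.940 = 47.
The 3rd smallest replicate is 4.63; the 47th is 8.93.

(4.63, 8.93)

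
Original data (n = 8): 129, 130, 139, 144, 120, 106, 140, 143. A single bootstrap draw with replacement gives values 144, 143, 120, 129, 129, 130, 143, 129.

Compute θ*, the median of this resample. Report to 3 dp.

Sorted: 120, 129, 129, 129, 130, 143, 143, 144
Median = average of the two middle values = 129.500

θ* = 129.500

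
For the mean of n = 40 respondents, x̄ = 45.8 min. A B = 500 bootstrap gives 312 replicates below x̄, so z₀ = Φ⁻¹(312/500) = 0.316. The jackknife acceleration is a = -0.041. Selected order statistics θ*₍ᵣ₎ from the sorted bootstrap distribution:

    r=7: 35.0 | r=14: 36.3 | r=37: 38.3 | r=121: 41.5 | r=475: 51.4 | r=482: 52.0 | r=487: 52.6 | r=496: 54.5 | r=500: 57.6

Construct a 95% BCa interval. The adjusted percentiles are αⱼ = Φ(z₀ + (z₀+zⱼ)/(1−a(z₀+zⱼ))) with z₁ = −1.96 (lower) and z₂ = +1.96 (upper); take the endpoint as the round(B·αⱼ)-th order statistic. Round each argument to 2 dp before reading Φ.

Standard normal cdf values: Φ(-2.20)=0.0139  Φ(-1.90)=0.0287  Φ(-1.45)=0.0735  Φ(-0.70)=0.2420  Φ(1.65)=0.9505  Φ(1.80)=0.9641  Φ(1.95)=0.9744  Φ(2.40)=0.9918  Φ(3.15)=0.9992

Lower: z₀ + z₁ = 0.316 + (-1.960) = -1.644; 1 − a(z₀+z₁) = 1 − (-0.041)(-1.644) = 0.9326; argument = 0.316 + (-1.644)/0.9326 = -1.4468 → -1.45.
α₁ = Φ(-1.45) = 0.0735; rank = round(500 × 0.0735) = 37; θ*₍37₎ = 38.3.
Upper: z₀ + z₂ = 2.276; 1 − a(z₀+z₂) = 1.0933; argument = 2.3977 → 2.40; α₂ = 0.9918; rank = 496; θ*₍496₎ = 54.5.

(38.3, 54.5)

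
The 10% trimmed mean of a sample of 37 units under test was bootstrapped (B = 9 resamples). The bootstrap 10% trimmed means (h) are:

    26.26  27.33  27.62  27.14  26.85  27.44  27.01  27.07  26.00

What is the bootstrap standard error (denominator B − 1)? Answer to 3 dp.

Bootstrap SE is the standard deviation of the 9 replicate 10% trimmed means.
Mean of replicates: (26.26 + 27.33 + 27.62 + 27.14 + 26.85 + 27.44 + 27.01 + 27.07 + 26.00) / 9 = 242.7200 / 9 = 26.9689
Sum of squared deviations: (−0.7089)² + (+0.3611)² + (+0.6511)² + (+0.1711)² + (−0.1189)² + (+0.4711)² + (+0.0411)² + (+0.1011)² + (−0.9689)² = 2.2729
Variance = 2.2729 / 8 = 0.2841
SE* = √0.2841

SE* = 0.533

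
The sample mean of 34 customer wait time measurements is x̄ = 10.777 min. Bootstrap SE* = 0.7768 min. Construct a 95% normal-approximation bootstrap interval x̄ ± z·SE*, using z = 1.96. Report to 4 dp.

(9.2545, 12.2995)

Margin = 1.96 × 0.7768 = 1.52253
Interval: 10.777 ± 1.52253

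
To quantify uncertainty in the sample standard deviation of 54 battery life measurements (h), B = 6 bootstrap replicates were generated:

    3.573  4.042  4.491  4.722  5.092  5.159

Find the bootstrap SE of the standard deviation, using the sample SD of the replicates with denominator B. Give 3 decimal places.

SE* = 0.563

Bootstrap SE is the standard deviation of the 6 replicate standard deviations.
Mean of replicates: (3.573 + 4.042 + 4.491 + 4.722 + 5.092 + 5.159) / 6 = 27.0790 / 6 = 4.5132
Sum of squared deviations: (−0.9402)² + (−0.4712)² + (−0.0222)² + (+0.2088)² + (+0.5788)² + (+0.6458)² = 1.9022
Variance = 1.9022 / 6 = 0.3170
SE* = √0.3170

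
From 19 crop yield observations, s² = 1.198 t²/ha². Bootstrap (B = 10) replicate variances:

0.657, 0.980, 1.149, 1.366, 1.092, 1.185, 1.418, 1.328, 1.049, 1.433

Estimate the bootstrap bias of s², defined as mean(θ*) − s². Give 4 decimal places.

mean(θ*) = (0.657 + 0.980 + 1.149 + 1.366 + 1.092 + 1.185 + 1.418 + 1.328 + 1.049 + 1.433) / 10 = 1.16570
bias = 1.16570 − 1.198

bias = −0.0323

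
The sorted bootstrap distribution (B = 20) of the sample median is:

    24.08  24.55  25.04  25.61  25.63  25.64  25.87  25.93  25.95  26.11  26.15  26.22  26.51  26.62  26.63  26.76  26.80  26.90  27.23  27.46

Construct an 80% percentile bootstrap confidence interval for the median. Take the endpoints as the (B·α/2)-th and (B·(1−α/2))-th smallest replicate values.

(24.55, 26.90)

α = 0.20; lower rank = 20 × 0.100 = 2; upper rank = 20 × 0.900 = 18.
The 2nd smallest replicate is 24.55; the 18th is 26.90.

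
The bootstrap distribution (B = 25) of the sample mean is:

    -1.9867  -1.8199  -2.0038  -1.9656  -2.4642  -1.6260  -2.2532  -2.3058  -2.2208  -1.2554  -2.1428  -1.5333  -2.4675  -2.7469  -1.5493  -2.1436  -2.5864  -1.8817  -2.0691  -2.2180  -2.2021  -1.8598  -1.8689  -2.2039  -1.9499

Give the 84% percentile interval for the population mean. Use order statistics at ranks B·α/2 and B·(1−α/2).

Sorted replicates: -2.7469, -2.5864, -2.4675, -2.4642, -2.3058, -2.2532, -2.2208, -2.2180, -2.2039, -2.2021, -2.1436, -2.1428, -2.0691, -2.0038, -1.9867, -1.9656, -1.9499, -1.8817, -1.8689, -1.8598, -1.8199, -1.6260, -1.5493, -1.5333, -1.2554
α = 0.16; lower rank = 25 × 0.080 = 2; upper rank = 25 × 0.920 = 23.
The 2nd smallest replicate is -2.5864; the 23rd is -1.5493.

(-2.5864, -1.5493)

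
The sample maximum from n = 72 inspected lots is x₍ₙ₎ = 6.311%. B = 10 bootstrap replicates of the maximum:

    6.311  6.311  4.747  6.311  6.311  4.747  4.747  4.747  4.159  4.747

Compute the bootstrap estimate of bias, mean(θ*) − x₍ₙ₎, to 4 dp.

bias = −0.9972

mean(θ*) = (6.311 + 6.311 + 4.747 + 6.311 + 6.311 + 4.747 + 4.747 + 4.747 + 4.159 + 4.747) / 10 = 5.31380
bias = 5.31380 − 6.311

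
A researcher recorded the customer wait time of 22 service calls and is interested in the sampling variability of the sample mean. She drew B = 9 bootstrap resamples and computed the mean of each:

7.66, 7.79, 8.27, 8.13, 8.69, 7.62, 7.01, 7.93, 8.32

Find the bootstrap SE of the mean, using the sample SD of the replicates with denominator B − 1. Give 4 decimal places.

SE* = 0.4899

Bootstrap SE is the standard deviation of the 9 replicate means.
Mean of replicates: (7.66 + 7.79 + 8.27 + 8.13 + 8.69 + 7.62 + 7.01 + 7.93 + 8.32) / 9 = 71.42000 / 9 = 7.93556
Sum of squared deviations: (−0.27556)² + (−0.14556)² + (+0.33444)² + (+0.19444)² + (+0.75444)² + (−0.31556)² + (−0.92556)² + (−0.00556)² + (+0.38444)² = 1.92002
Variance = 1.92002 / 8 = 0.24000
SE* = √0.24000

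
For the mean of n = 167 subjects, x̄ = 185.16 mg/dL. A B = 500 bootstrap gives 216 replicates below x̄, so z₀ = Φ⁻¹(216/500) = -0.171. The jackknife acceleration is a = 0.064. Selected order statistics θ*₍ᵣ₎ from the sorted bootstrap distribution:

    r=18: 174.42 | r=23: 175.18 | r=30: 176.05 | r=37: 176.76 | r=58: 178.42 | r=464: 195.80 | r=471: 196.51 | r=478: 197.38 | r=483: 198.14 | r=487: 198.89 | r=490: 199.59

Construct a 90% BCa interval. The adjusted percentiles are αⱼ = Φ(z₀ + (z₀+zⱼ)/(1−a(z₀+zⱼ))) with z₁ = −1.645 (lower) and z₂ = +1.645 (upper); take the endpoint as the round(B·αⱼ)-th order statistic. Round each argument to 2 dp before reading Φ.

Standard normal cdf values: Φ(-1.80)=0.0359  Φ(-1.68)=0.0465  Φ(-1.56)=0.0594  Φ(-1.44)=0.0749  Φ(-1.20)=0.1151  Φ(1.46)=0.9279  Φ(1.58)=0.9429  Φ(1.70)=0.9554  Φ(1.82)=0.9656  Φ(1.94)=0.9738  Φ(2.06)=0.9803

Lower: z₀ + z₁ = -0.171 + (-1.645) = -1.816; 1 − a(z₀+z₁) = 1 − (0.064)(-1.816) = 1.1162; argument = -0.171 + (-1.816)/1.1162 = -1.7979 → -1.80.
α₁ = Φ(-1.80) = 0.0359; rank = round(500 × 0.0359) = 18; θ*₍18₎ = 174.42.
Upper: z₀ + z₂ = 1.474; 1 − a(z₀+z₂) = 0.9057; argument = 1.4565 → 1.46; α₂ = 0.9279; rank = 464; θ*₍464₎ = 195.80.

(174.42, 195.80)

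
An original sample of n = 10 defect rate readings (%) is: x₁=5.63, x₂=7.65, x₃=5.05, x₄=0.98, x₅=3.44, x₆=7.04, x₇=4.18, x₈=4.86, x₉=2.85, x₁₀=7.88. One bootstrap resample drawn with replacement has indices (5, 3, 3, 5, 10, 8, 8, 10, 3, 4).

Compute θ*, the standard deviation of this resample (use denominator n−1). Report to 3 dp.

Resample values: 3.44, 5.05, 5.05, 3.44, 7.88, 4.86, 4.86, 7.88, 5.05, 0.98.
Mean = 4.8490; sum of squared deviations = 37.4351
s² = 37.4351 / 9 = 4.1595
s = √4.1595 = 2.039

θ* = 2.039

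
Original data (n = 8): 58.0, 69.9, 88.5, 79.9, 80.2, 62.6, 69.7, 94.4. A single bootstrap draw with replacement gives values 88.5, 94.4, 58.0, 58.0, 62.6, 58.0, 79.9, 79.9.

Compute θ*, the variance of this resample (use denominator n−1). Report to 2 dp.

Mean = 72.4125; sum of squared deviations = 1573.8288
s² = 1573.8288 / 7 = 224.8327

θ* = 224.83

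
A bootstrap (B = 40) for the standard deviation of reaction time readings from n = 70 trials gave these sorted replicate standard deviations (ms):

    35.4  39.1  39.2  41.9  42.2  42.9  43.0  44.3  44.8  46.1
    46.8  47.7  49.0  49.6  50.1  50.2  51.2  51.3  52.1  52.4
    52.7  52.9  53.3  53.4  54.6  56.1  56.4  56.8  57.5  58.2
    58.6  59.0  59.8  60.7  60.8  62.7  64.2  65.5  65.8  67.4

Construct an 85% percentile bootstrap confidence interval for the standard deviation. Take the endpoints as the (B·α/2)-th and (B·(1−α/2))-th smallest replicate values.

α = 0.15; lower rank = 40 × 0.075 = 3; upper rank = 40 × 0.925 = 37.
The 3rd smallest replicate is 39.2; the 37th is 64.2.

(39.2, 64.2)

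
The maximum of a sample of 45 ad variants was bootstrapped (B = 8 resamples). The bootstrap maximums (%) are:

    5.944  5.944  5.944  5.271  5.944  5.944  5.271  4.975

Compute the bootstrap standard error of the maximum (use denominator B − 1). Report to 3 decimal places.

SE* = 0.410

Bootstrap SE is the standard deviation of the 8 replicate maximums.
Mean of replicates: (5.944 + 5.944 + 5.944 + 5.271 + 5.944 + 5.944 + 5.271 + 4.975) / 8 = 45.2370 / 8 = 5.6546
Sum of squared deviations: (+0.2894)² + (+0.2894)² + (+0.2894)² + (−0.3836)² + (+0.2894)² + (+0.2894)² + (−0.3836)² + (−0.6796)² = 1.1749
Variance = 1.1749 / 7 = 0.1678
SE* = √0.1678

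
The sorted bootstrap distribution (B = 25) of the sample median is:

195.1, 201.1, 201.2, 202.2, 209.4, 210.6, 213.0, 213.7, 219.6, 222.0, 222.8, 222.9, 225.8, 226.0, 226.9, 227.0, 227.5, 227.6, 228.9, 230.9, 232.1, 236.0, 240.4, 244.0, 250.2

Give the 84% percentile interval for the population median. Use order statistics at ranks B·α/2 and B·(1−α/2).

(201.1, 240.4)

α = 0.16; lower rank = 25 × 0.080 = 2; upper rank = 25 × 0.920 = 23.
The 2nd smallest replicate is 201.1; the 23rd is 240.4.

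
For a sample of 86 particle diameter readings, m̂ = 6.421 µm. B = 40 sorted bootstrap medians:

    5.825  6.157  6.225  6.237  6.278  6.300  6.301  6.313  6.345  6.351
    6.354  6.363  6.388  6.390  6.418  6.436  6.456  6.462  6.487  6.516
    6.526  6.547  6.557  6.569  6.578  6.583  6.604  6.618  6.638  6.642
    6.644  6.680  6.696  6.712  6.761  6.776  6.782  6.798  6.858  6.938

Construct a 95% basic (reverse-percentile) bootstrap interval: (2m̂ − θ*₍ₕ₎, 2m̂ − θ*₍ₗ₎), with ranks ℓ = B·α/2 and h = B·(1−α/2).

Percentile endpoints at ranks 1 and 39: θ*₍1₎ = 5.825, θ*₍39₎ = 6.858.
Basic interval reflects these around m̂:
  lower = 2 × 6.421 − 6.858 = 5.984
  upper = 2 × 6.421 − 5.825 = 7.017

(5.984, 7.017)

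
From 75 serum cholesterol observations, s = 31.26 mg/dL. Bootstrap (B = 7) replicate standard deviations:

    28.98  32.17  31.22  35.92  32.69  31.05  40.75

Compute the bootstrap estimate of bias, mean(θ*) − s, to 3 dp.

bias = +1.994

mean(θ*) = (28.98 + 32.17 + 31.22 + 35.92 + 32.69 + 31.05 + 40.75) / 7 = 33.2543
bias = 33.2543 − 31.26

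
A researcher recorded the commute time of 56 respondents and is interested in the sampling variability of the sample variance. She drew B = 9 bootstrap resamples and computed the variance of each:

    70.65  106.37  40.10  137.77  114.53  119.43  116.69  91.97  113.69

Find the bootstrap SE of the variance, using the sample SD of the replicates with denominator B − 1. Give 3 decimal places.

SE* = 29.626

Bootstrap SE is the standard deviation of the 9 replicate variances.
Mean of replicates: (70.65 + 106.37 + 40.10 + 137.77 + 114.53 + 119.43 + 116.69 + 91.97 + 113.69) / 9 = 911.2000 / 9 = 101.2444
Sum of squared deviations: (−30.5944)² + (+5.1256)² + (−61.1444)² + (+36.5256)² + (+13.2856)² + (+18.1856)² + (+15.4456)² + (−9.2744)² + (+12.4456)² = 7021.7434
Variance = 7021.7434 / 8 = 877.7179
SE* = √877.7179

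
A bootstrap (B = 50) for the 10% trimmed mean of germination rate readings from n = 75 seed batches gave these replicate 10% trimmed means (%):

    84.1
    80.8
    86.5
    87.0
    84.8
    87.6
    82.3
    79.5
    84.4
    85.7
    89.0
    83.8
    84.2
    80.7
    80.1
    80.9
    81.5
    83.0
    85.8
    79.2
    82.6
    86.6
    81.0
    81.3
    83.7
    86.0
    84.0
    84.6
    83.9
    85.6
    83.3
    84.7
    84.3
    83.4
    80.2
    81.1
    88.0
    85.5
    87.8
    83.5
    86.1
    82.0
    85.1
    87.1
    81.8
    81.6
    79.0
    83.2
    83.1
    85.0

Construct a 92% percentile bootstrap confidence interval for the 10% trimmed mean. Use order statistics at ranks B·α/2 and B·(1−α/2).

Sorted replicates: 79.0, 79.2, 79.5, 80.1, 80.2, 80.7, 80.8, 80.9, 81.0, 81.1, 81.3, 81.5, 81.6, 81.8, 82.0, 82.3, 82.6, 83.0, 83.1, 83.2, 83.3, 83.4, 83.5, 83.7, 83.8, 83.9, 84.0, 84.1, 84.2, 84.3, 84.4, 84.6, 84.7, 84.8, 85.0, 85.1, 85.5, 85.6, 85.7, 85.8, 86.0, 86.1, 86.5, 86.6, 87.0, 87.1, 87.6, 87.8, 88.0, 89.0
α = 0.08; lower rank = 50 × 0.040 = 2; upper rank = 50 × 0.960 = 48.
The 2nd smallest replicate is 79.2; the 48th is 87.8.

(79.2, 87.8)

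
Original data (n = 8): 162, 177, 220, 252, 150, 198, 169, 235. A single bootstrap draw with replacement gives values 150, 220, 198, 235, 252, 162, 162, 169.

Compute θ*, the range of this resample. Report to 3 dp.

Range = 252 − 150 = 102.000

θ* = 102.000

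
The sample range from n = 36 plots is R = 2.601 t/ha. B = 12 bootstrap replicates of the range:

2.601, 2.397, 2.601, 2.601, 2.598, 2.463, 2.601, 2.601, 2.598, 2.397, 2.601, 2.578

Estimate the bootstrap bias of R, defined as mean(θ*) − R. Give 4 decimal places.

bias = −0.0479

mean(θ*) = (2.601 + 2.397 + 2.601 + 2.601 + 2.598 + 2.463 + 2.601 + 2.601 + 2.598 + 2.397 + 2.601 + 2.578) / 12 = 2.55308
bias = 2.55308 − 2.601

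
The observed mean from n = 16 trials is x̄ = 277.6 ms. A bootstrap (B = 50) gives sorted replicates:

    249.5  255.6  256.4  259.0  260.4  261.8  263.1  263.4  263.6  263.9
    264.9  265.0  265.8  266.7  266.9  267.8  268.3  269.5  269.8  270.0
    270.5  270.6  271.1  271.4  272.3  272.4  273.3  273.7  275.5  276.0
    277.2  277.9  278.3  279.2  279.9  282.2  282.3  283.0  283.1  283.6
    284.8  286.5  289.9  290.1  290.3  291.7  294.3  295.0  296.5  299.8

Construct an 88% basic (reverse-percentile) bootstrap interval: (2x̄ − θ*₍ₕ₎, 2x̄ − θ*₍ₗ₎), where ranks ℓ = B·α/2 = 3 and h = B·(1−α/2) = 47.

Percentile endpoints at ranks 3 and 47: θ*₍3₎ = 256.4, θ*₍47₎ = 294.3.
Basic interval reflects these around x̄:
  lower = 2 × 277.6 − 294.3 = 260.9
  upper = 2 × 277.6 − 256.4 = 298.8

(260.9, 298.8)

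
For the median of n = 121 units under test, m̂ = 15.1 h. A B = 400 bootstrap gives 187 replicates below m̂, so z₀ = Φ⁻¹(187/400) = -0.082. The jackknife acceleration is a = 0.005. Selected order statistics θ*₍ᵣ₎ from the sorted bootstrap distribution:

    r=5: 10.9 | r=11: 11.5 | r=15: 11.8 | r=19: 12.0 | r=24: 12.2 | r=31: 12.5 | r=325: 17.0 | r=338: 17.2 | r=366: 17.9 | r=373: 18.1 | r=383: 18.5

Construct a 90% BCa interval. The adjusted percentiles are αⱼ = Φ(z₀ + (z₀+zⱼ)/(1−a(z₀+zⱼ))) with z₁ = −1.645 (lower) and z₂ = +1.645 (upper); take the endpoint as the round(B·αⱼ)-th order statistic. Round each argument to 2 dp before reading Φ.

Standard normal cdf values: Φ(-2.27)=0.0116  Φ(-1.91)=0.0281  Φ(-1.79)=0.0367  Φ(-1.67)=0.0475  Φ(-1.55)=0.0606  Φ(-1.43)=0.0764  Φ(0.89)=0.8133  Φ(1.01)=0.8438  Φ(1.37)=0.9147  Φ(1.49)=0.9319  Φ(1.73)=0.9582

(11.8, 18.1)

Lower: z₀ + z₁ = -0.082 + (-1.645) = -1.727; 1 − a(z₀+z₁) = 1 − (0.005)(-1.727) = 1.0086; argument = -0.082 + (-1.727)/1.0086 = -1.7942 → -1.79.
α₁ = Φ(-1.79) = 0.0367; rank = round(400 × 0.0367) = 15; θ*₍15₎ = 11.8.
Upper: z₀ + z₂ = 1.563; 1 − a(z₀+z₂) = 0.9922; argument = 1.4933 → 1.49; α₂ = 0.9319; rank = 373; θ*₍373₎ = 18.1.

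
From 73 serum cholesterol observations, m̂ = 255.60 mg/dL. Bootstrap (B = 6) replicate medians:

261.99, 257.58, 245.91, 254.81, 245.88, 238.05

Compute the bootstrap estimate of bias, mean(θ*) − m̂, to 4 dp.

bias = −4.8967

mean(θ*) = (261.99 + 257.58 + 245.91 + 254.81 + 245.88 + 238.05) / 6 = 250.70333
bias = 250.70333 − 255.60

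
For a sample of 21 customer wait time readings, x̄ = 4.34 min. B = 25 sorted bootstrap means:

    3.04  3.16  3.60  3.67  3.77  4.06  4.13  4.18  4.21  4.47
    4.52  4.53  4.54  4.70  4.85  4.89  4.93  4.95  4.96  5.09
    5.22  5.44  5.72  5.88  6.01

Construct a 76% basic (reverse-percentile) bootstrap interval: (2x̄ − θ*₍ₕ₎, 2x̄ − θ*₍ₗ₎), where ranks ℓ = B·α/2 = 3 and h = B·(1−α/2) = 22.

Percentile endpoints at ranks 3 and 22: θ*₍3₎ = 3.60, θ*₍22₎ = 5.44.
Basic interval reflects these around x̄:
  lower = 2 × 4.34 − 5.44 = 3.24
  upper = 2 × 4.34 − 3.60 = 5.08

(3.24, 5.08)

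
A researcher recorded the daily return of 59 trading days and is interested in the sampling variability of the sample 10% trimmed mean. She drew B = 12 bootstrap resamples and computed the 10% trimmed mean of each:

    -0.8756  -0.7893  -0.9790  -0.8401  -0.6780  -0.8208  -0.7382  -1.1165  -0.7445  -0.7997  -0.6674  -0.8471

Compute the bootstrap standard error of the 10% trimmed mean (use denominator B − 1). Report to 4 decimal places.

Bootstrap SE is the standard deviation of the 12 replicate 10% trimmed means.
Mean of replicates: ((-0.8756) + (-0.7893) + (-0.9790) + (-0.8401) + (-0.6780) + (-0.8208) + (-0.7382) + (-1.1165) + (-0.7445) + (-0.7997) + (-0.6674) + (-0.8471)) / 12 = -9.89620 / 12 = -0.82468
Sum of squared deviations: (−0.05092)² + (+0.03538)² + (−0.15432)² + (−0.01542)² + (+0.14668)² + (+0.00388)² + (+0.08648)² + (−0.29182)² + (+0.08018)² + (+0.02498)² + (+0.15728)² + (−0.02242)² = 0.17436
Variance = 0.17436 / 11 = 0.01585
SE* = √0.01585

SE* = 0.1259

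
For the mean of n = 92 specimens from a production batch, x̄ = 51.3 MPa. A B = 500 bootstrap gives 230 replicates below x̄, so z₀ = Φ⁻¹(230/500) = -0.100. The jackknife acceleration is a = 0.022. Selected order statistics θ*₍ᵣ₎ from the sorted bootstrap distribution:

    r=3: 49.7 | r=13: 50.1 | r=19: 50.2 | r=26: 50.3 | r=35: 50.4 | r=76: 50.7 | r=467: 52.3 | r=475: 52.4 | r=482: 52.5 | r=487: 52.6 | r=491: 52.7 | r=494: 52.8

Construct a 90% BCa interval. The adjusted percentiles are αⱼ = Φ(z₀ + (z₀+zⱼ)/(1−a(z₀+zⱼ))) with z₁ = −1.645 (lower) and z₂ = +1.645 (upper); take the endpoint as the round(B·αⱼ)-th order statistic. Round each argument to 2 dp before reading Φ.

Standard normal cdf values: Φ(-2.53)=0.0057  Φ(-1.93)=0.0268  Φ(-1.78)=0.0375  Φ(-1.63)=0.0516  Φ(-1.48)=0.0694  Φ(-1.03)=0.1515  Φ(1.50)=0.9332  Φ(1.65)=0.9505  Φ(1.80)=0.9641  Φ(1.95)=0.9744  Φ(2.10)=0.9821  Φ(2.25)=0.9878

(50.2, 52.3)

Lower: z₀ + z₁ = -0.100 + (-1.645) = -1.745; 1 − a(z₀+z₁) = 1 − (0.022)(-1.745) = 1.0384; argument = -0.100 + (-1.745)/1.0384 = -1.7805 → -1.78.
α₁ = Φ(-1.78) = 0.0375; rank = round(500 × 0.0375) = 19; θ*₍19₎ = 50.2.
Upper: z₀ + z₂ = 1.545; 1 − a(z₀+z₂) = 0.9660; argument = 1.4994 → 1.50; α₂ = 0.9332; rank = 467; θ*₍467₎ = 52.3.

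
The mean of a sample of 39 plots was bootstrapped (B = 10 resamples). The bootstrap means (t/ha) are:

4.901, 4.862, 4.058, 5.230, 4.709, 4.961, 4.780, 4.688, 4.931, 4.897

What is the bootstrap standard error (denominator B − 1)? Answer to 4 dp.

Bootstrap SE is the standard deviation of the 10 replicate means.
Mean of replicates: (4.901 + 4.862 + 4.058 + 5.230 + 4.709 + 4.961 + 4.780 + 4.688 + 4.931 + 4.897) / 10 = 48.01700 / 10 = 4.80170
Sum of squared deviations: (+0.09930)² + (+0.06030)² + (−0.74370)² + (+0.42830)² + (−0.09270)² + (+0.15930)² + (−0.02170)² + (−0.11370)² + (+0.12930)² + (+0.09530)² = 0.82320
Variance = 0.82320 / 9 = 0.09147
SE* = √0.09147

SE* = 0.3024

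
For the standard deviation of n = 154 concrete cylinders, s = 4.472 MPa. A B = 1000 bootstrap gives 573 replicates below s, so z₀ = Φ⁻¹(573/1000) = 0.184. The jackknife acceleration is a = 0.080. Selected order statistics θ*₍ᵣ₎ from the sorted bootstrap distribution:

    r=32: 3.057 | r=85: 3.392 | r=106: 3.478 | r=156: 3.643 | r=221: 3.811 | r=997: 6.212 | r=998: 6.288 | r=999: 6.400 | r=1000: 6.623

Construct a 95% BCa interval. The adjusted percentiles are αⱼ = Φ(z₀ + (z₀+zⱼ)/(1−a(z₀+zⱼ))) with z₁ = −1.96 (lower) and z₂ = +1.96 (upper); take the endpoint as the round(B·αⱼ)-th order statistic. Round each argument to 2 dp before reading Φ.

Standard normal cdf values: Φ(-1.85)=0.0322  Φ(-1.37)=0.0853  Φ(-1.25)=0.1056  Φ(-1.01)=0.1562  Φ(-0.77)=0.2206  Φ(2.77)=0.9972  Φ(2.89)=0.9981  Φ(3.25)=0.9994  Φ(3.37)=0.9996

Lower: z₀ + z₁ = 0.184 + (-1.960) = -1.776; 1 − a(z₀+z₁) = 1 − (0.080)(-1.776) = 1.1421; argument = 0.184 + (-1.776)/1.1421 = -1.3711 → -1.37.
α₁ = Φ(-1.37) = 0.0853; rank = round(1000 × 0.0853) = 85; θ*₍85₎ = 3.392.
Upper: z₀ + z₂ = 2.144; 1 − a(z₀+z₂) = 0.8285; argument = 2.7719 → 2.77; α₂ = 0.9972; rank = 997; θ*₍997₎ = 6.212.

(3.392, 6.212)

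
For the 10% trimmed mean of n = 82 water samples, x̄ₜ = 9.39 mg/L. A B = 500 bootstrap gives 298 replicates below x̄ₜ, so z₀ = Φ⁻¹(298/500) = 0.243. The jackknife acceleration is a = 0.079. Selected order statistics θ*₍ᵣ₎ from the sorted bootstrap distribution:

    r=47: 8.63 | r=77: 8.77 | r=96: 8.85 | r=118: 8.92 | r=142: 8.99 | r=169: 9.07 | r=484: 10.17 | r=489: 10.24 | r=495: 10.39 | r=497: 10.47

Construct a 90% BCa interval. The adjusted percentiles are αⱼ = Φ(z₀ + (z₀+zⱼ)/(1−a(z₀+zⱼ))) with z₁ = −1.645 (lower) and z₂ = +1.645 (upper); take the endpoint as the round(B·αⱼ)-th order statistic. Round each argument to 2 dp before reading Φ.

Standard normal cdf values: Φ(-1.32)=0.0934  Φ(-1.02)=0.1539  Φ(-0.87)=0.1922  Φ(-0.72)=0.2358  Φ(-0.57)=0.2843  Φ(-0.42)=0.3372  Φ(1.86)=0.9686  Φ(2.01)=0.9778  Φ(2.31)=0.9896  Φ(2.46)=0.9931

(8.77, 10.47)

Lower: z₀ + z₁ = 0.243 + (-1.645) = -1.402; 1 − a(z₀+z₁) = 1 − (0.079)(-1.402) = 1.1108; argument = 0.243 + (-1.402)/1.1108 = -1.0192 → -1.02.
α₁ = Φ(-1.02) = 0.1539; rank = round(500 × 0.1539) = 77; θ*₍77₎ = 8.77.
Upper: z₀ + z₂ = 1.888; 1 − a(z₀+z₂) = 0.8508; argument = 2.4620 → 2.46; α₂ = 0.9931; rank = 497; θ*₍497₎ = 10.47.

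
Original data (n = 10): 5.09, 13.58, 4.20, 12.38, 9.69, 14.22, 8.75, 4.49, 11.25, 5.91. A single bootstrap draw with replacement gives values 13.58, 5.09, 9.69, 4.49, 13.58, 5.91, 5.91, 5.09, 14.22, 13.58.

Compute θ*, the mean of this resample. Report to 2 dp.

Mean = (13.58 + 5.09 + 9.69 + 4.49 + 13.58 + 5.91 + 5.91 + 5.09 + 14.22 + 13.58) / 10 = 91.140 / 10 = 9.11

θ* = 9.11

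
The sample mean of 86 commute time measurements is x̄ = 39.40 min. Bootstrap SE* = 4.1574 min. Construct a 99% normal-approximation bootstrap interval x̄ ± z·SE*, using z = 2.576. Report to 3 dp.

Margin = 2.576 × 4.1574 = 10.7095
Interval: 39.40 ± 10.7095

(28.691, 50.109)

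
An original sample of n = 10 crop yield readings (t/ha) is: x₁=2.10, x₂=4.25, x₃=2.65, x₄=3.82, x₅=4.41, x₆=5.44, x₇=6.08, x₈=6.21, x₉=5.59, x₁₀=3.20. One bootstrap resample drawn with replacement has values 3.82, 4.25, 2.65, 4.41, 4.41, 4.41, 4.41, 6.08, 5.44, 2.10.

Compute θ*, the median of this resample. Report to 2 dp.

Sorted: 2.10, 2.65, 3.82, 4.25, 4.41, 4.41, 4.41, 4.41, 5.44, 6.08
Median = average of the two middle values = 4.41

θ* = 4.41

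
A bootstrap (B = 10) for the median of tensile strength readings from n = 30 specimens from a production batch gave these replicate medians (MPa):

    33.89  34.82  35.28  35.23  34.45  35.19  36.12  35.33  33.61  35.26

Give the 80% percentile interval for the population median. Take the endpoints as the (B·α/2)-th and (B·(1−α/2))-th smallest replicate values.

(33.61, 35.33)

Sorted replicates: 33.61, 33.89, 34.45, 34.82, 35.19, 35.23, 35.26, 35.28, 35.33, 36.12
α = 0.20; lower rank = 10 × 0.100 = 1; upper rank = 10 × 0.900 = 9.
The 1st smallest replicate is 33.61; the 9th is 35.33.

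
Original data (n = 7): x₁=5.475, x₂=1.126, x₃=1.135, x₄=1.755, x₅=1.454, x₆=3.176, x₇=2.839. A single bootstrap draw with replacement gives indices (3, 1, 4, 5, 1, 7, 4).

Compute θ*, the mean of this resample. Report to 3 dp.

θ* = 2.841

Resample values: 1.135, 5.475, 1.755, 1.454, 5.475, 2.839, 1.755.
Mean = (1.135 + 5.475 + 1.755 + 1.454 + 5.475 + 2.839 + 1.755) / 7 = 19.8880 / 7 = 2.841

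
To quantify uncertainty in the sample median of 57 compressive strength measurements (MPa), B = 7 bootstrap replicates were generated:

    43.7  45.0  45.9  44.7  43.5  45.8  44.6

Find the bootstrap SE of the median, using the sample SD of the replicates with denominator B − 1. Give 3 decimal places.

SE* = 0.929

Bootstrap SE is the standard deviation of the 7 replicate medians.
Mean of replicates: (43.7 + 45.0 + 45.9 + 44.7 + 43.5 + 45.8 + 44.6) / 7 = 313.2000 / 7 = 44.7429
Sum of squared deviations: (−1.0429)² + (+0.2571)² + (+1.1571)² + (−0.0429)² + (−1.2429)² + (+1.0571)² + (−0.1429)² = 5.1771
Variance = 5.1771 / 6 = 0.8629
SE* = √0.8629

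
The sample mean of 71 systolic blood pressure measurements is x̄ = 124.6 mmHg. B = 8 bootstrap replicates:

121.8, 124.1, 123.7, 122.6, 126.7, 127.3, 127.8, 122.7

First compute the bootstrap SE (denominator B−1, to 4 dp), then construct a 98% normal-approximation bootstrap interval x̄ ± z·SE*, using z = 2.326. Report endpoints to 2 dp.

(119.15, 130.05)

Mean of replicates = 124.5875; sum of squared deviations = 38.4488; SE* = √(38.4488/7) = 2.3436
Margin = 2.326 × 2.3436 = 5.451
Interval: 124.6 ± 5.451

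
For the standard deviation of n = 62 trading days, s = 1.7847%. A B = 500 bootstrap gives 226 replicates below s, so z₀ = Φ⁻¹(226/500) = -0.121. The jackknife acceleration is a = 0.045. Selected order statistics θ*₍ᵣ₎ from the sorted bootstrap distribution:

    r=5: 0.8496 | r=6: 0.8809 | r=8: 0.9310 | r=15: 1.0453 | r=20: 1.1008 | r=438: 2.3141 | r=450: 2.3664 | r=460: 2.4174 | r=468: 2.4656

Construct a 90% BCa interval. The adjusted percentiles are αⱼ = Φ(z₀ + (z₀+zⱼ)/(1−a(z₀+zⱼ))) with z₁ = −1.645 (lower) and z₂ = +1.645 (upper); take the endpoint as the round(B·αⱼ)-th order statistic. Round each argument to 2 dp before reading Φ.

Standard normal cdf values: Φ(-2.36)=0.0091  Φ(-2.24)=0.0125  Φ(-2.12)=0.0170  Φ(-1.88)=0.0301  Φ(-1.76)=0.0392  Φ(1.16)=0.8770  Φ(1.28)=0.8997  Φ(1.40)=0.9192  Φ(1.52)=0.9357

(1.1008, 2.4656)

Lower: z₀ + z₁ = -0.121 + (-1.645) = -1.766; 1 − a(z₀+z₁) = 1 − (0.045)(-1.766) = 1.0795; argument = -0.121 + (-1.766)/1.0795 = -1.7570 → -1.76.
α₁ = Φ(-1.76) = 0.0392; rank = round(500 × 0.0392) = 20; θ*₍20₎ = 1.1008.
Upper: z₀ + z₂ = 1.524; 1 − a(z₀+z₂) = 0.9314; argument = 1.5152 → 1.52; α₂ = 0.9357; rank = 468; θ*₍468₎ = 2.4656.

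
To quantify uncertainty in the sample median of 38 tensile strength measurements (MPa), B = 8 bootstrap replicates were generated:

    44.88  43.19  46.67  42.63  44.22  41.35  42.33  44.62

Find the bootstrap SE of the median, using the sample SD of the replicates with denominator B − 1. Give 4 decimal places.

Bootstrap SE is the standard deviation of the 8 replicate medians.
Mean of replicates: (44.88 + 43.19 + 46.67 + 42.63 + 44.22 + 41.35 + 42.33 + 44.62) / 8 = 349.89000 / 8 = 43.73625
Sum of squared deviations: (+1.14375)² + (−0.54625)² + (+2.93375)² + (−1.10625)² + (+0.48375)² + (−2.38625)² + (−1.40625)² + (+0.88375)² = 20.12399
Variance = 20.12399 / 7 = 2.87486
SE* = √2.87486

SE* = 1.6955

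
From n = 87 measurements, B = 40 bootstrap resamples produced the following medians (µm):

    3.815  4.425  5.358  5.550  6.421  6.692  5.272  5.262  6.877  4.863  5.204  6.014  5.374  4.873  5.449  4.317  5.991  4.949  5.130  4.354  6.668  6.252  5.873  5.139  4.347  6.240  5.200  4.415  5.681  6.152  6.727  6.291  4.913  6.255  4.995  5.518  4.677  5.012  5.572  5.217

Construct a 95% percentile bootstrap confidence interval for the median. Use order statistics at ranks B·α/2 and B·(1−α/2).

Sorted replicates: 3.815, 4.317, 4.347, 4.354, 4.415, 4.425, 4.677, 4.863, 4.873, 4.913, 4.949, 4.995, 5.012, 5.130, 5.139, 5.200, 5.204, 5.217, 5.262, 5.272, 5.358, 5.374, 5.449, 5.518, 5.550, 5.572, 5.681, 5.873, 5.991, 6.014, 6.152, 6.240, 6.252, 6.255, 6.291, 6.421, 6.668, 6.692, 6.727, 6.877
α = 0.05; lower rank = 40 × 0.025 = 1; upper rank = 40 × 0.975 = 39.
The 1st smallest replicate is 3.815; the 39th is 6.727.

(3.815, 6.727)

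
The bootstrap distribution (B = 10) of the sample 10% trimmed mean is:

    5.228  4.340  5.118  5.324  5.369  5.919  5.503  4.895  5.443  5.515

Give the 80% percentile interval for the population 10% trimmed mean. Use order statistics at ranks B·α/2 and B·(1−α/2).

Sorted replicates: 4.340, 4.895, 5.118, 5.228, 5.324, 5.369, 5.443, 5.503, 5.515, 5.919
α = 0.20; lower rank = 10 × 0.100 = 1; upper rank = 10 × 0.900 = 9.
The 1st smallest replicate is 4.340; the 9th is 5.515.

(4.340, 5.515)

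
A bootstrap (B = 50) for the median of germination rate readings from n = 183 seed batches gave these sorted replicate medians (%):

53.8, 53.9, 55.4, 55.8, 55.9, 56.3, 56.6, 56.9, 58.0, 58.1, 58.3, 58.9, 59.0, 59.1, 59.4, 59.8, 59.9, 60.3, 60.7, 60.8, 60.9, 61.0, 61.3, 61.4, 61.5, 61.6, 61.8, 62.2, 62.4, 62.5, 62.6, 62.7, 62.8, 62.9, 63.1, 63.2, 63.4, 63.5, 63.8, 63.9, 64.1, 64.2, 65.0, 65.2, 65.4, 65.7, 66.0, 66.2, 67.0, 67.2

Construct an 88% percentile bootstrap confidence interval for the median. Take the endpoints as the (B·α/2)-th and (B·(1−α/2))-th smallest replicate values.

α = 0.12; lower rank = 50 × 0.060 = 3; upper rank = 50 × 0.940 = 47.
The 3rd smallest replicate is 55.4; the 47th is 66.0.

(55.4, 66.0)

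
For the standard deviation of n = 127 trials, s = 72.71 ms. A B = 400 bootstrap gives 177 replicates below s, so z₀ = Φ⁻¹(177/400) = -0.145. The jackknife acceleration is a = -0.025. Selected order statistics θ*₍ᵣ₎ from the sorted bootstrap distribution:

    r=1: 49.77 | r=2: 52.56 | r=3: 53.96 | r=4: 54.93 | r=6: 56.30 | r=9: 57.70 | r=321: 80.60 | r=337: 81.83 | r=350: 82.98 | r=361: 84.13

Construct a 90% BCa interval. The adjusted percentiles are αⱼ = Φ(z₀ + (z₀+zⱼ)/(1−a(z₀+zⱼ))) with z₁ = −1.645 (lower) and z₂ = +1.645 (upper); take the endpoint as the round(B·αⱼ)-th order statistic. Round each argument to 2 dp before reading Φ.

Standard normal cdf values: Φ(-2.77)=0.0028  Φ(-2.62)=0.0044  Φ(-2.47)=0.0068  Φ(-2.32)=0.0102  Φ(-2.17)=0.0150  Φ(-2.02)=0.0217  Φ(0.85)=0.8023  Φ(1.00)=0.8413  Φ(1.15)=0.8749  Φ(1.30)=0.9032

Lower: z₀ + z₁ = -0.145 + (-1.645) = -1.790; 1 − a(z₀+z₁) = 1 − (-0.025)(-1.790) = 0.9553; argument = -0.145 + (-1.790)/0.9553 = -2.0189 → -2.02.
α₁ = Φ(-2.02) = 0.0217; rank = round(400 × 0.0217) = 9; θ*₍9₎ = 57.70.
Upper: z₀ + z₂ = 1.500; 1 − a(z₀+z₂) = 1.0375; argument = 1.3008 → 1.30; α₂ = 0.9032; rank = 361; θ*₍361₎ = 84.13.

(57.70, 84.13)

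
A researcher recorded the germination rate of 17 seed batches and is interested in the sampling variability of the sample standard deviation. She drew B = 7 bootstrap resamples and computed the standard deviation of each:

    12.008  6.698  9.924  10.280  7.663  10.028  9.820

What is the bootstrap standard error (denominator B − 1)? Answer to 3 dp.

Bootstrap SE is the standard deviation of the 7 replicate standard deviations.
Mean of replicates: (12.008 + 6.698 + 9.924 + 10.280 + 7.663 + 10.028 + 9.820) / 7 = 66.4210 / 7 = 9.4887
Sum of squared deviations: (+2.5193)² + (−2.7907)² + (+0.4353)² + (+0.7913)² + (−1.8257)² + (+0.5393)² + (+0.3313)² = 18.6843
Variance = 18.6843 / 6 = 3.1141
SE* = √3.1141

SE* = 1.765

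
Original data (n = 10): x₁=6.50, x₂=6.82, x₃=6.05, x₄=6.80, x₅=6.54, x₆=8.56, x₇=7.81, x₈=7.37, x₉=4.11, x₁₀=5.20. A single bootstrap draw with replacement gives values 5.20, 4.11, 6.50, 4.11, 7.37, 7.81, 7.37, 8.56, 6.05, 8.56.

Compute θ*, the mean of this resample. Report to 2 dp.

Mean = (5.20 + 4.11 + 6.50 + 4.11 + 7.37 + 7.81 + 7.37 + 8.56 + 6.05 + 8.56) / 10 = 65.640 / 10 = 6.56

θ* = 6.56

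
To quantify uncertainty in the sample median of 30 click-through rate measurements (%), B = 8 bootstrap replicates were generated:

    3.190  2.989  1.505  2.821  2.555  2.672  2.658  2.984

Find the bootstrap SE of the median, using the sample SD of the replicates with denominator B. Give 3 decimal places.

SE* = 0.483

Bootstrap SE is the standard deviation of the 8 replicate medians.
Mean of replicates: (3.190 + 2.989 + 1.505 + 2.821 + 2.555 + 2.672 + 2.658 + 2.984) / 8 = 21.3740 / 8 = 2.6717
Sum of squared deviations: (+0.5183)² + (+0.3173)² + (−1.1667)² + (+0.1493)² + (−0.1167)² + (+0.0003)² + (−0.0137)² + (+0.3123)² = 1.8641
Variance = 1.8641 / 8 = 0.2330
SE* = √0.2330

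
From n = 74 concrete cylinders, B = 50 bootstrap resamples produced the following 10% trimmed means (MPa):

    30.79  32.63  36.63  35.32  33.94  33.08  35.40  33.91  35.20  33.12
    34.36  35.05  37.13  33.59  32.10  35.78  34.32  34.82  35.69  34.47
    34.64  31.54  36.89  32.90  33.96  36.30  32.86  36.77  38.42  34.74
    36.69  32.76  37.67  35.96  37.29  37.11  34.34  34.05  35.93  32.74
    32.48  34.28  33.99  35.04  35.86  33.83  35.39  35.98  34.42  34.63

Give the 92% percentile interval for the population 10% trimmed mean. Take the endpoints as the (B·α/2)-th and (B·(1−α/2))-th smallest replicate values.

(31.54, 37.29)

Sorted replicates: 30.79, 31.54, 32.10, 32.48, 32.63, 32.74, 32.76, 32.86, 32.90, 33.08, 33.12, 33.59, 33.83, 33.91, 33.94, 33.96, 33.99, 34.05, 34.28, 34.32, 34.34, 34.36, 34.42, 34.47, 34.63, 34.64, 34.74, 34.82, 35.04, 35.05, 35.20, 35.32, 35.39, 35.40, 35.69, 35.78, 35.86, 35.93, 35.96, 35.98, 36.30, 36.63, 36.69, 36.77, 36.89, 37.11, 37.13, 37.29, 37.67, 38.42
α = 0.08; lower rank = 50 × 0.040 = 2; upper rank = 50 × 0.960 = 48.
The 2nd smallest replicate is 31.54; the 48th is 37.29.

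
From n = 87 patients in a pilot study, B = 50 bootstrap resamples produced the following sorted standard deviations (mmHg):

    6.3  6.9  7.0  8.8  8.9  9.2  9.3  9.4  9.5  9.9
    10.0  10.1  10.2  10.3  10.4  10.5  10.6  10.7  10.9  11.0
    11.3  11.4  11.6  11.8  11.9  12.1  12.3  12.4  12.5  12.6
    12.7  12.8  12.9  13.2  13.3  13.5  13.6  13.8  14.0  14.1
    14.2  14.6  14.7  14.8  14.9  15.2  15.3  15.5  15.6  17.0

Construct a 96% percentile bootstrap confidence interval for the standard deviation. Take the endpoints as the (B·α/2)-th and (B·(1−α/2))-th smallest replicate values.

α = 0.04; lower rank = 50 × 0.020 = 1; upper rank = 50 × 0.980 = 49.
The 1st smallest replicate is 6.3; the 49th is 15.6.

(6.3, 15.6)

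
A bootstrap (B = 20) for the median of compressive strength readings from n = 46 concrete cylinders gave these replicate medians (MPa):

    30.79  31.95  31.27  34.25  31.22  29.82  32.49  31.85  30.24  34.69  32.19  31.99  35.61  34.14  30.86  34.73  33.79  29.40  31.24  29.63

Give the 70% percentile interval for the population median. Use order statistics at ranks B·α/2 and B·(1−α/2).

Sorted replicates: 29.40, 29.63, 29.82, 30.24, 30.79, 30.86, 31.22, 31.24, 31.27, 31.85, 31.95, 31.99, 32.19, 32.49, 33.79, 34.14, 34.25, 34.69, 34.73, 35.61
α = 0.30; lower rank = 20 × 0.150 = 3; upper rank = 20 × 0.850 = 17.
The 3rd smallest replicate is 29.82; the 17th is 34.25.

(29.82, 34.25)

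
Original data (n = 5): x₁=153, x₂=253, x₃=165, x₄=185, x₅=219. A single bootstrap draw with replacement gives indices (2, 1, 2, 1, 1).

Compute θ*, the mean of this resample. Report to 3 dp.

Resample values: 253, 153, 253, 153, 153.
Mean = (253 + 153 + 253 + 153 + 153) / 5 = 965.0 / 5 = 193.000

θ* = 193.000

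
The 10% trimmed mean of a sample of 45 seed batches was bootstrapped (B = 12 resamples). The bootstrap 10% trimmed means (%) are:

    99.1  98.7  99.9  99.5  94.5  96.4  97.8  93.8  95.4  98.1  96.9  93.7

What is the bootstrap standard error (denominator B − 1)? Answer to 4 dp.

Bootstrap SE is the standard deviation of the 12 replicate 10% trimmed means.
Mean of replicates: (99.1 + 98.7 + 99.9 + 99.5 + 94.5 + 96.4 + 97.8 + 93.8 + 95.4 + 98.1 + 96.9 + 93.7) / 12 = 1163.80000 / 12 = 96.98333
Sum of squared deviations: (+2.11667)² + (+1.71667)² + (+2.91667)² + (+2.51667)² + (−2.48333)² + (−0.58333)² + (+0.81667)² + (−3.18333)² + (−1.58333)² + (+1.11667)² + (−0.08333)² + (−3.28333)² = 54.11667
Variance = 54.11667 / 11 = 4.91970
SE* = √4.91970

SE* = 2.2180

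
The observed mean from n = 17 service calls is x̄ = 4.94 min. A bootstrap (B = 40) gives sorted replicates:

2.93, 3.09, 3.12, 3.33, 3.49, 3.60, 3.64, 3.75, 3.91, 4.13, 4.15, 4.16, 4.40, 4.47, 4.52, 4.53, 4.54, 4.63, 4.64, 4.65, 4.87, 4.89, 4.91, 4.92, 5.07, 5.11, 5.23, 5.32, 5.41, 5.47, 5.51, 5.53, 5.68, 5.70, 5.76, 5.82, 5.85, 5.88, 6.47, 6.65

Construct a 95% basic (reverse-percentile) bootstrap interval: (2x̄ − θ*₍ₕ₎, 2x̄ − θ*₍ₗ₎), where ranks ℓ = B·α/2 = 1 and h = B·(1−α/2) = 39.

(3.41, 6.95)

Percentile endpoints at ranks 1 and 39: θ*₍1₎ = 2.93, θ*₍39₎ = 6.47.
Basic interval reflects these around x̄:
  lower = 2 × 4.94 − 6.47 = 3.41
  upper = 2 × 4.94 − 2.93 = 6.95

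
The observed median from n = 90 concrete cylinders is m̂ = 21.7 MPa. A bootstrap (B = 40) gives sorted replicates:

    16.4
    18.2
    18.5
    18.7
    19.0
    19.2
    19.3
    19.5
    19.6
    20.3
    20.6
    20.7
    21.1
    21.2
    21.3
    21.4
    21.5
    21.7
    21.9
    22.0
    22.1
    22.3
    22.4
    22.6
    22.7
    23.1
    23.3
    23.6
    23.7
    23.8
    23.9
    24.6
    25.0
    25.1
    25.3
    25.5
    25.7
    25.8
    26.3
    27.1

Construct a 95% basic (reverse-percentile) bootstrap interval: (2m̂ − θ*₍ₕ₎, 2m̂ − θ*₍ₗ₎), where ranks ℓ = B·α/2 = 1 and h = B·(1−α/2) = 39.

Percentile endpoints at ranks 1 and 39: θ*₍1₎ = 16.4, θ*₍39₎ = 26.3.
Basic interval reflects these around m̂:
  lower = 2 × 21.7 − 26.3 = 17.1
  upper = 2 × 21.7 − 16.4 = 27.0

(17.1, 27.0)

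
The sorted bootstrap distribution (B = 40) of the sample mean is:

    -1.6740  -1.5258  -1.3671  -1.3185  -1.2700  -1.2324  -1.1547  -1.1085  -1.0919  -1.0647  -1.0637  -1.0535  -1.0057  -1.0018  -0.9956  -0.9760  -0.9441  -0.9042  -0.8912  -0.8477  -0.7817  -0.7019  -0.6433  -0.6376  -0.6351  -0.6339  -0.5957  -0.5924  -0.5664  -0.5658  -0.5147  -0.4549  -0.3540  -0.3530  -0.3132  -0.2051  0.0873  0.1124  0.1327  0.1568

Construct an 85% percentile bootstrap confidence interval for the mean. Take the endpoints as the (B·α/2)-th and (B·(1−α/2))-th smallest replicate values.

α = 0.15; lower rank = 40 × 0.075 = 3; upper rank = 40 × 0.925 = 37.
The 3rd smallest replicate is -1.3671; the 37th is 0.0873.

(-1.3671, 0.0873)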